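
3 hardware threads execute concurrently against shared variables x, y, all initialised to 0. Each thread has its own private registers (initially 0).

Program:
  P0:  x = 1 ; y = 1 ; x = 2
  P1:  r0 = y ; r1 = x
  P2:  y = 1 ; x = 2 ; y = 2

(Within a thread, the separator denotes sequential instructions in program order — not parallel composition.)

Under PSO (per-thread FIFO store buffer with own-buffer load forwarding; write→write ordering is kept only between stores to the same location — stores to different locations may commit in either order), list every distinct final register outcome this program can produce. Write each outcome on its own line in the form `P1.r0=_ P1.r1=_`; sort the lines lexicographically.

outcome vector order: (P1.r0,P1.r1)
|PSO outcomes| = 9

P1.r0=0 P1.r1=0
P1.r0=0 P1.r1=1
P1.r0=0 P1.r1=2
P1.r0=1 P1.r1=0
P1.r0=1 P1.r1=1
P1.r0=1 P1.r1=2
P1.r0=2 P1.r1=0
P1.r0=2 P1.r1=1
P1.r0=2 P1.r1=2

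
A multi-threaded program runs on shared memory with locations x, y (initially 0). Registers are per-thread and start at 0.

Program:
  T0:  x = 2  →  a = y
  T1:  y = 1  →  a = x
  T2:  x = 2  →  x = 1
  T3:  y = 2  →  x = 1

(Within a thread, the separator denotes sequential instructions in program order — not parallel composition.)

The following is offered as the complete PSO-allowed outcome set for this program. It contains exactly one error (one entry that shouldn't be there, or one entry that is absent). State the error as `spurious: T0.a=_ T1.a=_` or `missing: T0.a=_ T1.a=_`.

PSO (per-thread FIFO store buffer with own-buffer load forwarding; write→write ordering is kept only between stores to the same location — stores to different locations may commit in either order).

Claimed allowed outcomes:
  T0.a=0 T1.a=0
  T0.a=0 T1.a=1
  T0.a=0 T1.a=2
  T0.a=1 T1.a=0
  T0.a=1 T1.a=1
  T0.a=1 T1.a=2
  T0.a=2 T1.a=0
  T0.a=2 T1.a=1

outcome vector order: (T0.a,T1.a)
[PSO] allowed = {00, 01, 02, 10, 11, 12, 20, 21, 22}
PSO∖claimed = {22}

missing: T0.a=2 T1.a=2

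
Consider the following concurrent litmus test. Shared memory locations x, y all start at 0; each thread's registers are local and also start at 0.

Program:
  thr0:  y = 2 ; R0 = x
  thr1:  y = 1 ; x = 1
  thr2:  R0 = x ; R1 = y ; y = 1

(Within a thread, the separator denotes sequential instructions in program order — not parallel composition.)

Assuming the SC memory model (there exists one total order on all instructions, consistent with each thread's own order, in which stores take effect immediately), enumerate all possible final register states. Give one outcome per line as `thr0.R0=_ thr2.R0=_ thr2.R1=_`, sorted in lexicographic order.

outcome vector order: (thr0.R0,thr2.R0,thr2.R1)
|SC outcomes| = 10

thr0.R0=0 thr2.R0=0 thr2.R1=0
thr0.R0=0 thr2.R0=0 thr2.R1=1
thr0.R0=0 thr2.R0=0 thr2.R1=2
thr0.R0=0 thr2.R0=1 thr2.R1=1
thr0.R0=0 thr2.R0=1 thr2.R1=2
thr0.R0=1 thr2.R0=0 thr2.R1=0
thr0.R0=1 thr2.R0=0 thr2.R1=1
thr0.R0=1 thr2.R0=0 thr2.R1=2
thr0.R0=1 thr2.R0=1 thr2.R1=1
thr0.R0=1 thr2.R0=1 thr2.R1=2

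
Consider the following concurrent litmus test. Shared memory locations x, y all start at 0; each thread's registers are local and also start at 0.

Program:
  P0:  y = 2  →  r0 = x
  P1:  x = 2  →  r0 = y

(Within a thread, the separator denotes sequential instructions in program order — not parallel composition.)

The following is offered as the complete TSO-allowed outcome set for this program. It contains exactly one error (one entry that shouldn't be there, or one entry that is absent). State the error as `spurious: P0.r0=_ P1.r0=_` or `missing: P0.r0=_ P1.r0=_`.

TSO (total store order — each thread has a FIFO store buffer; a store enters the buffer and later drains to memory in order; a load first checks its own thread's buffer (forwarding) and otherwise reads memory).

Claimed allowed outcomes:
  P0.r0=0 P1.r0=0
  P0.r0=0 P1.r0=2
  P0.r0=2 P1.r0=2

outcome vector order: (P0.r0,P1.r0)
[TSO] allowed = {00; 02; 20; 22}
TSO∖claimed = {20}

missing: P0.r0=2 P1.r0=0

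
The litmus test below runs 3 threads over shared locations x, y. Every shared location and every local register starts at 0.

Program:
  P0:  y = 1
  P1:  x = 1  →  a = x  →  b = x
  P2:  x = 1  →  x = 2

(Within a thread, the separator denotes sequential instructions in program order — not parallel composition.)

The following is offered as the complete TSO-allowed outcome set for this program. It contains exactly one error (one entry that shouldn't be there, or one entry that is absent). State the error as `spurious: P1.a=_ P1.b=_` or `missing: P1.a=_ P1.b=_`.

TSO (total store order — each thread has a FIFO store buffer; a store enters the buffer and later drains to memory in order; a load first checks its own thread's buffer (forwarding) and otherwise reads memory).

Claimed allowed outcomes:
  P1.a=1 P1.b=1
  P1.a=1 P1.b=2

missing: P1.a=2 P1.b=2

outcome vector order: (P1.a,P1.b)
TSO (3): 11, 12, 22
TSO∖claimed = {22}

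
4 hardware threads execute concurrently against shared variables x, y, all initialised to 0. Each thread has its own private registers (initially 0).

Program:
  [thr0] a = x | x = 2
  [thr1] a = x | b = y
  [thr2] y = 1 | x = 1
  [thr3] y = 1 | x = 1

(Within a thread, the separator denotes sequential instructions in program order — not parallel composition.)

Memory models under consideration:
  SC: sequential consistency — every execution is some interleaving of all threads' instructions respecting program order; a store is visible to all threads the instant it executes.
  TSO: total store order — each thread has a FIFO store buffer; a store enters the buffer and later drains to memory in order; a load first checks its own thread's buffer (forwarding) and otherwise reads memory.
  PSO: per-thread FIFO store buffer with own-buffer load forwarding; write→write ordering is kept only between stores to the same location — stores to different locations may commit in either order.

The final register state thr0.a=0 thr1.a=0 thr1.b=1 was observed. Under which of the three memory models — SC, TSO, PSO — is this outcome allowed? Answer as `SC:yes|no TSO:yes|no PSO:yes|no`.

outcome vector order: (thr0.a,thr1.a,thr1.b)
[SC] allowed = {0/0/0 0/0/1 0/1/1 0/2/0 0/2/1 1/0/0 1/0/1 1/1/1 1/2/1}
[TSO] allowed = {0/0/0 0/0/1 0/1/1 0/2/0 0/2/1 1/0/0 1/0/1 1/1/1 1/2/1}
[PSO] allowed = {0/0/0 0/0/1 0/1/0 0/1/1 0/2/0 0/2/1 1/0/0 1/0/1 1/1/0 1/1/1 1/2/0 1/2/1}
target 0/0/1 ∈ {SC,TSO,PSO}

SC:yes TSO:yes PSO:yes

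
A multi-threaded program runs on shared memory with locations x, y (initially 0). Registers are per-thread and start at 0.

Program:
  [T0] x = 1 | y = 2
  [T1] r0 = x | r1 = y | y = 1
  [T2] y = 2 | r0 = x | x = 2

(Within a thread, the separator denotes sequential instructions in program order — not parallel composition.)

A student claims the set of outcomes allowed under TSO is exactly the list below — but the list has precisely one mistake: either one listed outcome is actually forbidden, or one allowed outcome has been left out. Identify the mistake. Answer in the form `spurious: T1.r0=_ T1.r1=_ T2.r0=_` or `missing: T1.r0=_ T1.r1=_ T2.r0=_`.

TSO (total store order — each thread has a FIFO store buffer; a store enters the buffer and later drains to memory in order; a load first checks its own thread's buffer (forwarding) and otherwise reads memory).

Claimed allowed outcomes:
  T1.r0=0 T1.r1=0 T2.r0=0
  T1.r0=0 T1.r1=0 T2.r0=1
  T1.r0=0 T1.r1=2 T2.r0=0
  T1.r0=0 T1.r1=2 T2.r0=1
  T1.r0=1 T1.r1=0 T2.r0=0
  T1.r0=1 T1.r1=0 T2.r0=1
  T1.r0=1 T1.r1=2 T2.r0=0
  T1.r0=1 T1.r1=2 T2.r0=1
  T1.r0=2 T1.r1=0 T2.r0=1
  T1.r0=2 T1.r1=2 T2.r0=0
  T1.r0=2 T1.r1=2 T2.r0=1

spurious: T1.r0=2 T1.r1=0 T2.r0=1

outcome vector order: (T1.r0,T1.r1,T2.r0)
[TSO] allowed = {<0 0 0>; <0 0 1>; <0 2 0>; <0 2 1>; <1 0 0>; <1 0 1>; <1 2 0>; <1 2 1>; <2 2 0>; <2 2 1>}
claimed∖TSO = {<2 0 1>}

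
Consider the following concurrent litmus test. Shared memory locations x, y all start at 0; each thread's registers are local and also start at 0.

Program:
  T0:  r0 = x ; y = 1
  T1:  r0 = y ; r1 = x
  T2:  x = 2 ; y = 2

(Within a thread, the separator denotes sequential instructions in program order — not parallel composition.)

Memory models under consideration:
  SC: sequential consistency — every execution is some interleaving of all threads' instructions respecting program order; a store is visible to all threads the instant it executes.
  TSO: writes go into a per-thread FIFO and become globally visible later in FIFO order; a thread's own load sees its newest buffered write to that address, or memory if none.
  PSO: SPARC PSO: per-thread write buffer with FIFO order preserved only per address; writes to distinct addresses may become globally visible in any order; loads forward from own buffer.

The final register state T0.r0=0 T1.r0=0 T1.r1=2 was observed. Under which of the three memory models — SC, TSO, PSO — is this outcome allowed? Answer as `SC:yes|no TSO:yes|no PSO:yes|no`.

outcome vector order: (T0.r0,T1.r0,T1.r1)
SC (9): (0,0,0); (0,0,2); (0,1,0); (0,1,2); (0,2,2); (2,0,0); (2,0,2); (2,1,2); (2,2,2)
TSO (9): (0,0,0); (0,0,2); (0,1,0); (0,1,2); (0,2,2); (2,0,0); (2,0,2); (2,1,2); (2,2,2)
PSO (11): (0,0,0); (0,0,2); (0,1,0); (0,1,2); (0,2,0); (0,2,2); (2,0,0); (2,0,2); (2,1,2); (2,2,0); (2,2,2)
target (0,0,2) ∈ {SC,TSO,PSO}

SC:yes TSO:yes PSO:yes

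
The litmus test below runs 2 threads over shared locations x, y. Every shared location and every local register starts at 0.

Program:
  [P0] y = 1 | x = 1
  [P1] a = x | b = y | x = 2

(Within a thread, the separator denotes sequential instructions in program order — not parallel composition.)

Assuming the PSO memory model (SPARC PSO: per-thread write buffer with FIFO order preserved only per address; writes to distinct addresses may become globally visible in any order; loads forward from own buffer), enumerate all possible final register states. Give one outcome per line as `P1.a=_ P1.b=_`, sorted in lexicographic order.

P1.a=0 P1.b=0
P1.a=0 P1.b=1
P1.a=1 P1.b=0
P1.a=1 P1.b=1

outcome vector order: (P1.a,P1.b)
|PSO outcomes| = 4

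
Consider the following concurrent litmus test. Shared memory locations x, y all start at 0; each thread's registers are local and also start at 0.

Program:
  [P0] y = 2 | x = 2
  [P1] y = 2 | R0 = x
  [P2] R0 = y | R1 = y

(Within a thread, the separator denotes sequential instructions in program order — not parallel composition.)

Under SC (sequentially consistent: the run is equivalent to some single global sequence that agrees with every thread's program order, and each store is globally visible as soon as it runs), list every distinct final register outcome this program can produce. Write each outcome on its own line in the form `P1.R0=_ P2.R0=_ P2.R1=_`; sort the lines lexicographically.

P1.R0=0 P2.R0=0 P2.R1=0
P1.R0=0 P2.R0=0 P2.R1=2
P1.R0=0 P2.R0=2 P2.R1=2
P1.R0=2 P2.R0=0 P2.R1=0
P1.R0=2 P2.R0=0 P2.R1=2
P1.R0=2 P2.R0=2 P2.R1=2

outcome vector order: (P1.R0,P2.R0,P2.R1)
|SC outcomes| = 6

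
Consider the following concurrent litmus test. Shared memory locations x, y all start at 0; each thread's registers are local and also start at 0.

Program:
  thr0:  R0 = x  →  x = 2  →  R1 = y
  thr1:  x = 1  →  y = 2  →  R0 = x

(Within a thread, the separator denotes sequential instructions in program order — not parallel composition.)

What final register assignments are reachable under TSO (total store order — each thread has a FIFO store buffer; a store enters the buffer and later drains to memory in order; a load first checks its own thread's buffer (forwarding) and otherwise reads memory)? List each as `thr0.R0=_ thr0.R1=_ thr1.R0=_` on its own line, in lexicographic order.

thr0.R0=0 thr0.R1=0 thr1.R0=1
thr0.R0=0 thr0.R1=0 thr1.R0=2
thr0.R0=0 thr0.R1=2 thr1.R0=1
thr0.R0=0 thr0.R1=2 thr1.R0=2
thr0.R0=1 thr0.R1=0 thr1.R0=1
thr0.R0=1 thr0.R1=0 thr1.R0=2
thr0.R0=1 thr0.R1=2 thr1.R0=1
thr0.R0=1 thr0.R1=2 thr1.R0=2

outcome vector order: (thr0.R0,thr0.R1,thr1.R0)
|TSO outcomes| = 8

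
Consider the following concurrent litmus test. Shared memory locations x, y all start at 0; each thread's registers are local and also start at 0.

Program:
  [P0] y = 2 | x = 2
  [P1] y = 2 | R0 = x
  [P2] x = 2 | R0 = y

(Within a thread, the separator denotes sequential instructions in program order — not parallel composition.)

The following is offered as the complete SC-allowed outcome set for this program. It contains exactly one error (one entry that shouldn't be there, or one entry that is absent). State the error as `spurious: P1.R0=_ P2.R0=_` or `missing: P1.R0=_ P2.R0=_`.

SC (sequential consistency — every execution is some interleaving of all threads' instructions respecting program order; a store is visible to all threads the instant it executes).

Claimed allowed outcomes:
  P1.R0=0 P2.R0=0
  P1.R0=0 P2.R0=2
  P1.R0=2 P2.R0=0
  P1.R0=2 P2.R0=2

outcome vector order: (P1.R0,P2.R0)
[SC] allowed = {(0,2) (2,0) (2,2)}
claimed∖SC = {(0,0)}

spurious: P1.R0=0 P2.R0=0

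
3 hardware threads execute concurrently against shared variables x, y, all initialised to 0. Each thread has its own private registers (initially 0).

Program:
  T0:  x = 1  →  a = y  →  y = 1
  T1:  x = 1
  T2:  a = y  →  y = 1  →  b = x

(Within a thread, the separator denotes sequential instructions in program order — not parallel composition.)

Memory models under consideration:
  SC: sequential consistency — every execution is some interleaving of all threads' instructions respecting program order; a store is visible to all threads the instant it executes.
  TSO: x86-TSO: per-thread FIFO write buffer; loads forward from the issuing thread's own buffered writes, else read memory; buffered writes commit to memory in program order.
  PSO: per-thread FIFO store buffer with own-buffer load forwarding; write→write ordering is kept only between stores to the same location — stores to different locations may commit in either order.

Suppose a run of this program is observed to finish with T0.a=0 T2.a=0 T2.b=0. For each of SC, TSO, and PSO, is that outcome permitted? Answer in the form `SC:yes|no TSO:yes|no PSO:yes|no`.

outcome vector order: (T0.a,T2.a,T2.b)
SC (4): 0/0/1, 0/1/1, 1/0/0, 1/0/1
TSO (5): 0/0/0, 0/0/1, 0/1/1, 1/0/0, 1/0/1
PSO (6): 0/0/0, 0/0/1, 0/1/0, 0/1/1, 1/0/0, 1/0/1
target 0/0/0 ∈ {TSO,PSO}

SC:no TSO:yes PSO:yes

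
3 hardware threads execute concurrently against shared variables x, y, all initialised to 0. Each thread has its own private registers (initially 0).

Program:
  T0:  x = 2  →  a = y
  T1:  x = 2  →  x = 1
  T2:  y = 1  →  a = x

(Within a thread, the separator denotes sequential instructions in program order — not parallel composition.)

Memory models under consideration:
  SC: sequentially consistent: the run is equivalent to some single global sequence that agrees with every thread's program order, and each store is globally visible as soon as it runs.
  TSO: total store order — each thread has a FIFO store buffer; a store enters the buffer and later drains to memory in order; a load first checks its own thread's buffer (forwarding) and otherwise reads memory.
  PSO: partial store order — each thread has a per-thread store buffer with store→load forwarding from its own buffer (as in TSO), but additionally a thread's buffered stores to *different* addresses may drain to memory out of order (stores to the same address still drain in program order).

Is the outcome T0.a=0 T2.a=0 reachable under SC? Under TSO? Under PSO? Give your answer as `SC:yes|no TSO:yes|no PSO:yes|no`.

outcome vector order: (T0.a,T2.a)
SC: 5 outcomes — {0/1 0/2 1/0 1/1 1/2}
TSO: 6 outcomes — {0/0 0/1 0/2 1/0 1/1 1/2}
PSO: 6 outcomes — {0/0 0/1 0/2 1/0 1/1 1/2}
target 0/0 ∈ {TSO,PSO}

SC:no TSO:yes PSO:yes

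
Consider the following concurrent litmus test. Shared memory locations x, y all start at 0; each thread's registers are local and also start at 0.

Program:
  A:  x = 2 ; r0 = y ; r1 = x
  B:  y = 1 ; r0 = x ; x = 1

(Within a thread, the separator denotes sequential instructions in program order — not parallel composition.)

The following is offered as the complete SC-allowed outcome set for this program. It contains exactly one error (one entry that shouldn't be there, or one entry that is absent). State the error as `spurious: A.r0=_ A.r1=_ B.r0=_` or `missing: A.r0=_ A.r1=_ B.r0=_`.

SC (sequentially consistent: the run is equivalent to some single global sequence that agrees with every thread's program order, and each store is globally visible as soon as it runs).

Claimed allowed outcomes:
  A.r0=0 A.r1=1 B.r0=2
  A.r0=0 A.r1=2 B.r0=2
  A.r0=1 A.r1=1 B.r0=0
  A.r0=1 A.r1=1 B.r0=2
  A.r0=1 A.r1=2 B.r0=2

outcome vector order: (A.r0,A.r1,B.r0)
SC: 6 outcomes — {<0 1 2> <0 2 2> <1 1 0> <1 1 2> <1 2 0> <1 2 2>}
SC∖claimed = {<1 2 0>}

missing: A.r0=1 A.r1=2 B.r0=0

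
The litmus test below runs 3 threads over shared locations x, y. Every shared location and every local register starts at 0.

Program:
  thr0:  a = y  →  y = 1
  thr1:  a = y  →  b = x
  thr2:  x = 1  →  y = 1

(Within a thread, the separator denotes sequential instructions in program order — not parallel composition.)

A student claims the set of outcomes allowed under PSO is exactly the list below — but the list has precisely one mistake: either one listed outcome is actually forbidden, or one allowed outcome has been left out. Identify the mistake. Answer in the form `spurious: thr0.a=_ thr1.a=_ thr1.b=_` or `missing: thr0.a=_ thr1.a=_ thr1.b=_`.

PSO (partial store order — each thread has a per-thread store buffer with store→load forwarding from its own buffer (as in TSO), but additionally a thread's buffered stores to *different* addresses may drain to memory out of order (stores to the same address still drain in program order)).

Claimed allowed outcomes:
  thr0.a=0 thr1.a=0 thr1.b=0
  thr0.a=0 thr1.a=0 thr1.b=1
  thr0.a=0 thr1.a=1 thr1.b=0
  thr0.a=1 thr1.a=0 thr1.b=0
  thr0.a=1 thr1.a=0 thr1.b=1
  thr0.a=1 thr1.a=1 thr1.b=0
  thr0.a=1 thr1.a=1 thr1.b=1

missing: thr0.a=0 thr1.a=1 thr1.b=1

outcome vector order: (thr0.a,thr1.a,thr1.b)
[PSO] allowed = {0/0/0, 0/0/1, 0/1/0, 0/1/1, 1/0/0, 1/0/1, 1/1/0, 1/1/1}
PSO∖claimed = {0/1/1}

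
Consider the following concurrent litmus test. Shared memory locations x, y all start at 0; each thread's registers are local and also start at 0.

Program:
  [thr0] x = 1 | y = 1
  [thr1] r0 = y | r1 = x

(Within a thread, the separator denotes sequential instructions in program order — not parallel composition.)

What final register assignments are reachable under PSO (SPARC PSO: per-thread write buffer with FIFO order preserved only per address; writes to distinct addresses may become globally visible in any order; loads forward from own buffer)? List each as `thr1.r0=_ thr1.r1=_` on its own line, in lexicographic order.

thr1.r0=0 thr1.r1=0
thr1.r0=0 thr1.r1=1
thr1.r0=1 thr1.r1=0
thr1.r0=1 thr1.r1=1

outcome vector order: (thr1.r0,thr1.r1)
|PSO outcomes| = 4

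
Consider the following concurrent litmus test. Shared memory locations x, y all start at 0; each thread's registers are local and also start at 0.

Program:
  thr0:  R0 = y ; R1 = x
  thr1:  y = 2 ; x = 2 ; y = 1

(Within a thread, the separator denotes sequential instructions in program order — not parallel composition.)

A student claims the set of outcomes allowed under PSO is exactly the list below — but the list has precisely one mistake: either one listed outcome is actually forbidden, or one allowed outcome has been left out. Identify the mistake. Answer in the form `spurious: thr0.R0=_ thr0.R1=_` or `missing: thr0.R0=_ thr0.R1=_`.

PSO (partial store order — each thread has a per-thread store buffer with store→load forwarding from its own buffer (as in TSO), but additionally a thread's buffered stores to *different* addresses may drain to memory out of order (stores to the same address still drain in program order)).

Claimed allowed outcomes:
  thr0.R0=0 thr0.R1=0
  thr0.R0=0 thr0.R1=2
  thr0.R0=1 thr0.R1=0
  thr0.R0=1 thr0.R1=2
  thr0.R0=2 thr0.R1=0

outcome vector order: (thr0.R0,thr0.R1)
under PSO → (0,0), (0,2), (1,0), (1,2), (2,0), (2,2)
PSO∖claimed = {(2,2)}

missing: thr0.R0=2 thr0.R1=2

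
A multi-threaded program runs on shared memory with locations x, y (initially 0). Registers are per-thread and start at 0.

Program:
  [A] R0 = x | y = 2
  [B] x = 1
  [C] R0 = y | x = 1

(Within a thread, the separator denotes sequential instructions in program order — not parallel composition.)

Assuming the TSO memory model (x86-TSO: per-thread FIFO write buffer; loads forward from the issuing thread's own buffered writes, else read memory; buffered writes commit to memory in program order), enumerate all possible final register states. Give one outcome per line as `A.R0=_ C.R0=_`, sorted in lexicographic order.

A.R0=0 C.R0=0
A.R0=0 C.R0=2
A.R0=1 C.R0=0
A.R0=1 C.R0=2

outcome vector order: (A.R0,C.R0)
|TSO outcomes| = 4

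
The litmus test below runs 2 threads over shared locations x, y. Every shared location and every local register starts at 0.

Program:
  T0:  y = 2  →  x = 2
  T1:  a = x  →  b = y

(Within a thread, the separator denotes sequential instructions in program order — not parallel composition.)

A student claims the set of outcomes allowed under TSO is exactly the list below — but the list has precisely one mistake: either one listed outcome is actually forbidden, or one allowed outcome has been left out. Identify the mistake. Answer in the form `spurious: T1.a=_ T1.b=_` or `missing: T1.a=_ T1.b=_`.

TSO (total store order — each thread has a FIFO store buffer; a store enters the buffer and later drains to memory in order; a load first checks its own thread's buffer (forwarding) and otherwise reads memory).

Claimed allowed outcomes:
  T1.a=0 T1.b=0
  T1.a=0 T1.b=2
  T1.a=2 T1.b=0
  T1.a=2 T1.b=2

outcome vector order: (T1.a,T1.b)
TSO: 3 outcomes — {<0 0>, <0 2>, <2 2>}
claimed∖TSO = {<2 0>}

spurious: T1.a=2 T1.b=0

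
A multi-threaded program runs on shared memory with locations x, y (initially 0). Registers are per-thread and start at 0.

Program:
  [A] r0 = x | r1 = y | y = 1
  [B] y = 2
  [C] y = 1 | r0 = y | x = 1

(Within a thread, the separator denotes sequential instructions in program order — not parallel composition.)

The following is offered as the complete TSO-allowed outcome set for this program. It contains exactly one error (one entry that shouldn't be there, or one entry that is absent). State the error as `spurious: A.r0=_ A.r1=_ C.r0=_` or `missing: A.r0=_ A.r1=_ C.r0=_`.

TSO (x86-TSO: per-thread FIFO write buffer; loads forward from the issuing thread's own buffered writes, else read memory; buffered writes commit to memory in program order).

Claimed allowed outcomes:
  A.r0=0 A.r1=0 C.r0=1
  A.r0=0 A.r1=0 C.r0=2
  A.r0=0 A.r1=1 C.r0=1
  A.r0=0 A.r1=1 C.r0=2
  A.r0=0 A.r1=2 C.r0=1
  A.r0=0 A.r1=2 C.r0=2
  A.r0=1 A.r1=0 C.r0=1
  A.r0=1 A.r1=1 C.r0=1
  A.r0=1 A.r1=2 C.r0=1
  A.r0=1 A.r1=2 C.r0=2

spurious: A.r0=1 A.r1=0 C.r0=1

outcome vector order: (A.r0,A.r1,C.r0)
[TSO] allowed = {001 002 011 012 021 022 111 121 122}
claimed∖TSO = {101}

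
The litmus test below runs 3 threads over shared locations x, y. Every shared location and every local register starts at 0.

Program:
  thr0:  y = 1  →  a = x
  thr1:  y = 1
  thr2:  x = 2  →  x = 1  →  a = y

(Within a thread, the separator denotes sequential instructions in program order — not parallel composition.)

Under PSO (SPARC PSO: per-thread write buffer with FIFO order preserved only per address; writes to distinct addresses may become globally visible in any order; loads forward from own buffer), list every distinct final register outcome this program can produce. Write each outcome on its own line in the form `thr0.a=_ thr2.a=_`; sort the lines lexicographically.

outcome vector order: (thr0.a,thr2.a)
|PSO outcomes| = 6

thr0.a=0 thr2.a=0
thr0.a=0 thr2.a=1
thr0.a=1 thr2.a=0
thr0.a=1 thr2.a=1
thr0.a=2 thr2.a=0
thr0.a=2 thr2.a=1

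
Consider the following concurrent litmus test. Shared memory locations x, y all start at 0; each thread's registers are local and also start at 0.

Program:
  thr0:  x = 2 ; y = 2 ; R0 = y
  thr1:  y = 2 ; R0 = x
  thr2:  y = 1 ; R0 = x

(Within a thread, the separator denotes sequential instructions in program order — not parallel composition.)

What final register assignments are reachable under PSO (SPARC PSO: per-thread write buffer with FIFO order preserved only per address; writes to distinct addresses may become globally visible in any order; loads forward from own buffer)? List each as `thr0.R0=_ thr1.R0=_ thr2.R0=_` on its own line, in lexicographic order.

thr0.R0=1 thr1.R0=0 thr2.R0=0
thr0.R0=1 thr1.R0=0 thr2.R0=2
thr0.R0=1 thr1.R0=2 thr2.R0=0
thr0.R0=1 thr1.R0=2 thr2.R0=2
thr0.R0=2 thr1.R0=0 thr2.R0=0
thr0.R0=2 thr1.R0=0 thr2.R0=2
thr0.R0=2 thr1.R0=2 thr2.R0=0
thr0.R0=2 thr1.R0=2 thr2.R0=2

outcome vector order: (thr0.R0,thr1.R0,thr2.R0)
|PSO outcomes| = 8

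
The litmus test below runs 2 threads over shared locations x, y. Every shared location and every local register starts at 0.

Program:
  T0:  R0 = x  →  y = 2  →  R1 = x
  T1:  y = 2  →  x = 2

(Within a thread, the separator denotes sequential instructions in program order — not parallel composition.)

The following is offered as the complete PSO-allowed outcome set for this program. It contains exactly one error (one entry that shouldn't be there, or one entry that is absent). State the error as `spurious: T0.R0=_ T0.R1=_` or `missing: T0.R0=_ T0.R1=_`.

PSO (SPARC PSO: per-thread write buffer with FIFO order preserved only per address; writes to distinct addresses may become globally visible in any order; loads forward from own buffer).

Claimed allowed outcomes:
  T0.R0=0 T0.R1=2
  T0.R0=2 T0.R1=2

outcome vector order: (T0.R0,T0.R1)
PSO (3): <0 0> <0 2> <2 2>
PSO∖claimed = {<0 0>}

missing: T0.R0=0 T0.R1=0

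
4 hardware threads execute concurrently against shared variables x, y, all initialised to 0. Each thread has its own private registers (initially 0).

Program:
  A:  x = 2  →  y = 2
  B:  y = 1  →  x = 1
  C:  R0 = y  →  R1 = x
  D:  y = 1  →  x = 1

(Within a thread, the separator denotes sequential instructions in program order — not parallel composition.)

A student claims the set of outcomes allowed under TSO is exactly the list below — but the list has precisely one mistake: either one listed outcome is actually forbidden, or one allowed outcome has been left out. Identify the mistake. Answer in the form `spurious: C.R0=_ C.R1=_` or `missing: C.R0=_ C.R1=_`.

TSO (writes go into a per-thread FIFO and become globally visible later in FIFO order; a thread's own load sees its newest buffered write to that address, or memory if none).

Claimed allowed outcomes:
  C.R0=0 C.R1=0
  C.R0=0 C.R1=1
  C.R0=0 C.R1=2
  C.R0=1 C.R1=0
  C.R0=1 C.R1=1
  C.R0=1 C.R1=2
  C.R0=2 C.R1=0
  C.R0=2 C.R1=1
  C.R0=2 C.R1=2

outcome vector order: (C.R0,C.R1)
TSO: 8 outcomes — {<0 0>; <0 1>; <0 2>; <1 0>; <1 1>; <1 2>; <2 1>; <2 2>}
claimed∖TSO = {<2 0>}

spurious: C.R0=2 C.R1=0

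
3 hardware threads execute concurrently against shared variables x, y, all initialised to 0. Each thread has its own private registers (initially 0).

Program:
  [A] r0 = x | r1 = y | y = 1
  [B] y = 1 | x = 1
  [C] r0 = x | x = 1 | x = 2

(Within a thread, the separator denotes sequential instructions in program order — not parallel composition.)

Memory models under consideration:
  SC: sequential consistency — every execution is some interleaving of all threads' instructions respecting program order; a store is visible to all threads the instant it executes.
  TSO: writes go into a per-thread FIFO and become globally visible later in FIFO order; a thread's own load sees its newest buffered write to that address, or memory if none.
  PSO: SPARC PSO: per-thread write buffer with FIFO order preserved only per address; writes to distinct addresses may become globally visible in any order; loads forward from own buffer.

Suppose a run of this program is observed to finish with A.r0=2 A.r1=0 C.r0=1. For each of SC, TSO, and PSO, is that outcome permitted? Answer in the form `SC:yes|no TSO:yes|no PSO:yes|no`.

outcome vector order: (A.r0,A.r1,C.r0)
SC (10): 000, 001, 010, 011, 100, 110, 111, 200, 210, 211
TSO (10): 000, 001, 010, 011, 100, 110, 111, 200, 210, 211
PSO (12): 000, 001, 010, 011, 100, 101, 110, 111, 200, 201, 210, 211
target 201 ∈ {PSO}

SC:no TSO:no PSO:yes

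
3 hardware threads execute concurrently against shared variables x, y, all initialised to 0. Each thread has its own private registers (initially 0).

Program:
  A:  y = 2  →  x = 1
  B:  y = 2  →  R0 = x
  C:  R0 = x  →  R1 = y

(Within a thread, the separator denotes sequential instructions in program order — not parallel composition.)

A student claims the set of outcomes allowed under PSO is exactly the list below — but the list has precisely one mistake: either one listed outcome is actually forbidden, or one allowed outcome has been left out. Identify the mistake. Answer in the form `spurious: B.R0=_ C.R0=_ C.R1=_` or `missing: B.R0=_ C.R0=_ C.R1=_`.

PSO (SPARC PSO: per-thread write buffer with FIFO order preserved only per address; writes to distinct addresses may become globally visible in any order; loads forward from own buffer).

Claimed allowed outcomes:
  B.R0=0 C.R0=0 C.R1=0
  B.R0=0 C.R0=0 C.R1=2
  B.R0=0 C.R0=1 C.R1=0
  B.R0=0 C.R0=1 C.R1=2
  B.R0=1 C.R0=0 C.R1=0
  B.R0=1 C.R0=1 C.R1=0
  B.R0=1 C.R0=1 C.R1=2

outcome vector order: (B.R0,C.R0,C.R1)
under PSO → 000, 002, 010, 012, 100, 102, 110, 112
PSO∖claimed = {102}

missing: B.R0=1 C.R0=0 C.R1=2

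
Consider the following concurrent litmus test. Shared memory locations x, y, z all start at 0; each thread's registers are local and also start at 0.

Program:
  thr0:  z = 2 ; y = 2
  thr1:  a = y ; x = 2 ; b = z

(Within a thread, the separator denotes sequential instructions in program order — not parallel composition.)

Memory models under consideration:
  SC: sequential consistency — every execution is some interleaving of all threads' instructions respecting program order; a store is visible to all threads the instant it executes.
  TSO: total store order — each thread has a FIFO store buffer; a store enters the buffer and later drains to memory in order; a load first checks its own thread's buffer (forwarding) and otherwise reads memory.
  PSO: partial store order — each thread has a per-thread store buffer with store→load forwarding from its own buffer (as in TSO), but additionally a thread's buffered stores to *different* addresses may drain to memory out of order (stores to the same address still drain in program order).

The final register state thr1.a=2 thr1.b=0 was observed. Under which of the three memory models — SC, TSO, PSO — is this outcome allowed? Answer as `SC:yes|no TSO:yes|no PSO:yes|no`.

outcome vector order: (thr1.a,thr1.b)
SC: 3 outcomes — {(0,0), (0,2), (2,2)}
TSO: 3 outcomes — {(0,0), (0,2), (2,2)}
PSO: 4 outcomes — {(0,0), (0,2), (2,0), (2,2)}
target (2,0) ∈ {PSO}

SC:no TSO:no PSO:yes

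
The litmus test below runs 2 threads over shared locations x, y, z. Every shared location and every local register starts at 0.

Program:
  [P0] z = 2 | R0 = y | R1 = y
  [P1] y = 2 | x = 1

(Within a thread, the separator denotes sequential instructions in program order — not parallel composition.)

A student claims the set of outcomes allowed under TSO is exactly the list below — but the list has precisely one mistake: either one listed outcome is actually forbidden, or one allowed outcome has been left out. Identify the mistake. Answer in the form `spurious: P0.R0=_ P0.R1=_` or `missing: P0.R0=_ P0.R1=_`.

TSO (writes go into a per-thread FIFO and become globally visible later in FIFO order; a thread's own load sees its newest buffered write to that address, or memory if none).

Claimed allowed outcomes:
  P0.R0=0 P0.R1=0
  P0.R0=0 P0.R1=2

missing: P0.R0=2 P0.R1=2

outcome vector order: (P0.R0,P0.R1)
under TSO → <0 0>; <0 2>; <2 2>
TSO∖claimed = {<2 2>}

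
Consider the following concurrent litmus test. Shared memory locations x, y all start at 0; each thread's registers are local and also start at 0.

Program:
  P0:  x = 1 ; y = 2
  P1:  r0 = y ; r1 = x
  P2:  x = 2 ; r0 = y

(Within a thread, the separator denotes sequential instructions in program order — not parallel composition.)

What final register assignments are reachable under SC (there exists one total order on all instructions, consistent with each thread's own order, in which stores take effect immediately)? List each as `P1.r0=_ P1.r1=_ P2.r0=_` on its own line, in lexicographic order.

outcome vector order: (P1.r0,P1.r1,P2.r0)
|SC outcomes| = 10

P1.r0=0 P1.r1=0 P2.r0=0
P1.r0=0 P1.r1=0 P2.r0=2
P1.r0=0 P1.r1=1 P2.r0=0
P1.r0=0 P1.r1=1 P2.r0=2
P1.r0=0 P1.r1=2 P2.r0=0
P1.r0=0 P1.r1=2 P2.r0=2
P1.r0=2 P1.r1=1 P2.r0=0
P1.r0=2 P1.r1=1 P2.r0=2
P1.r0=2 P1.r1=2 P2.r0=0
P1.r0=2 P1.r1=2 P2.r0=2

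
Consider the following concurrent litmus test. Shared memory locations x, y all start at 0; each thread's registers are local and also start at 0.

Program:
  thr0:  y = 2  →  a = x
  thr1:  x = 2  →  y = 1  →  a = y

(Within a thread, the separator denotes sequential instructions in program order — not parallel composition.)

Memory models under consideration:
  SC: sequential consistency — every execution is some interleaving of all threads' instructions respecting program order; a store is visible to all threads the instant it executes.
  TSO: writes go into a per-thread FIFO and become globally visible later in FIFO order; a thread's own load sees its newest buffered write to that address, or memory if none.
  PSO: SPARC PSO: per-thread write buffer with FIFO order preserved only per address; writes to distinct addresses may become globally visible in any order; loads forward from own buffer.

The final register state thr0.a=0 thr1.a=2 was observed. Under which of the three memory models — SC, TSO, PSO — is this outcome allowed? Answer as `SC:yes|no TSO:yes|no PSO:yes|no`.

SC:no TSO:yes PSO:yes

outcome vector order: (thr0.a,thr1.a)
SC: 3 outcomes — {0/1 2/1 2/2}
TSO: 4 outcomes — {0/1 0/2 2/1 2/2}
PSO: 4 outcomes — {0/1 0/2 2/1 2/2}
target 0/2 ∈ {TSO,PSO}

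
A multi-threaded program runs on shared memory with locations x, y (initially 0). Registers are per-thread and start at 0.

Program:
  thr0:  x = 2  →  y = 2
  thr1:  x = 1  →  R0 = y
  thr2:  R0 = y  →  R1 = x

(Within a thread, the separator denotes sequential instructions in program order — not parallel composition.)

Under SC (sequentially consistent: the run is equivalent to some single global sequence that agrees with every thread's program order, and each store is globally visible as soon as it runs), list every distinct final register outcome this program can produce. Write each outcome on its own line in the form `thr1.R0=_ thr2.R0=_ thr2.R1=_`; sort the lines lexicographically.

thr1.R0=0 thr2.R0=0 thr2.R1=0
thr1.R0=0 thr2.R0=0 thr2.R1=1
thr1.R0=0 thr2.R0=0 thr2.R1=2
thr1.R0=0 thr2.R0=2 thr2.R1=1
thr1.R0=0 thr2.R0=2 thr2.R1=2
thr1.R0=2 thr2.R0=0 thr2.R1=0
thr1.R0=2 thr2.R0=0 thr2.R1=1
thr1.R0=2 thr2.R0=0 thr2.R1=2
thr1.R0=2 thr2.R0=2 thr2.R1=1
thr1.R0=2 thr2.R0=2 thr2.R1=2

outcome vector order: (thr1.R0,thr2.R0,thr2.R1)
|SC outcomes| = 10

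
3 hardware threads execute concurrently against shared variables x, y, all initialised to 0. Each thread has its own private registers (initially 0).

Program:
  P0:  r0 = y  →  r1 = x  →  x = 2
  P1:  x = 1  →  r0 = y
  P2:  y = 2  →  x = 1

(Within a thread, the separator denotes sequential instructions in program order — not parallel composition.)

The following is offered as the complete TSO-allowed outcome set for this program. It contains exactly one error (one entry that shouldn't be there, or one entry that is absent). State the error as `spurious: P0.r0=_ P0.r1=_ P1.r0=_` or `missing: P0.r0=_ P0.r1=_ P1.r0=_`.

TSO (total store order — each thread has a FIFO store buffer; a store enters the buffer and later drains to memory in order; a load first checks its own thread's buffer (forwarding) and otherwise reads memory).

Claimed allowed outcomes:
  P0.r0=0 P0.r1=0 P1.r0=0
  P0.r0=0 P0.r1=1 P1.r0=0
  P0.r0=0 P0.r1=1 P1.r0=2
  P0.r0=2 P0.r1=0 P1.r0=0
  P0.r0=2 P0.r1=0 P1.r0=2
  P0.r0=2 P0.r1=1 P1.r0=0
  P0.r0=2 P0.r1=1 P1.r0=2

outcome vector order: (P0.r0,P0.r1,P1.r0)
under TSO → (0,0,0) (0,0,2) (0,1,0) (0,1,2) (2,0,0) (2,0,2) (2,1,0) (2,1,2)
TSO∖claimed = {(0,0,2)}

missing: P0.r0=0 P0.r1=0 P1.r0=2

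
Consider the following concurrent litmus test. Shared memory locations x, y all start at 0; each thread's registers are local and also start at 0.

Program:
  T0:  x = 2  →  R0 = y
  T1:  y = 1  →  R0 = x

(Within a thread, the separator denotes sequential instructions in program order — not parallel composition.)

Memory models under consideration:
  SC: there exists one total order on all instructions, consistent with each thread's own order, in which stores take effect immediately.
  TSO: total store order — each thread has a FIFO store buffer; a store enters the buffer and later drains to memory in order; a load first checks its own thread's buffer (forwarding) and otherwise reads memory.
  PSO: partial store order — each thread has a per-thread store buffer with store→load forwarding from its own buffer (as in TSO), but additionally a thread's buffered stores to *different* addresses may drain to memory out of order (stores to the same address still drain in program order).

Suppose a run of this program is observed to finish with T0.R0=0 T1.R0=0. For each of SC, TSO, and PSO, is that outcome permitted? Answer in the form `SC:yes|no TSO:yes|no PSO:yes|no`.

SC:no TSO:yes PSO:yes

outcome vector order: (T0.R0,T1.R0)
SC (3): (0,2), (1,0), (1,2)
TSO (4): (0,0), (0,2), (1,0), (1,2)
PSO (4): (0,0), (0,2), (1,0), (1,2)
target (0,0) ∈ {TSO,PSO}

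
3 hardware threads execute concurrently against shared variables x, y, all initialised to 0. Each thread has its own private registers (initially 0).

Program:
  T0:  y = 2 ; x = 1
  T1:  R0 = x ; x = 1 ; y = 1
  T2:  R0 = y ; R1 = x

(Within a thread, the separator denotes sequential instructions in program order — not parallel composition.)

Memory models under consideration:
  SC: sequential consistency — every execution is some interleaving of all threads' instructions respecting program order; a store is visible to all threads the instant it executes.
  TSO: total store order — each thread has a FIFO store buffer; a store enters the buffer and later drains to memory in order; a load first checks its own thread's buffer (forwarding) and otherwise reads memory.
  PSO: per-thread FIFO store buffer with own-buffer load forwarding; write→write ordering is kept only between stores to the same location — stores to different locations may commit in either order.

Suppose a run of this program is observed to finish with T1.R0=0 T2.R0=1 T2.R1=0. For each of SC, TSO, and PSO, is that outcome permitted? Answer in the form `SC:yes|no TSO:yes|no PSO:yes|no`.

outcome vector order: (T1.R0,T2.R0,T2.R1)
[SC] allowed = {000; 001; 011; 020; 021; 100; 101; 111; 120; 121}
[TSO] allowed = {000; 001; 011; 020; 021; 100; 101; 111; 120; 121}
[PSO] allowed = {000; 001; 010; 011; 020; 021; 100; 101; 111; 120; 121}
target 010 ∈ {PSO}

SC:no TSO:no PSO:yes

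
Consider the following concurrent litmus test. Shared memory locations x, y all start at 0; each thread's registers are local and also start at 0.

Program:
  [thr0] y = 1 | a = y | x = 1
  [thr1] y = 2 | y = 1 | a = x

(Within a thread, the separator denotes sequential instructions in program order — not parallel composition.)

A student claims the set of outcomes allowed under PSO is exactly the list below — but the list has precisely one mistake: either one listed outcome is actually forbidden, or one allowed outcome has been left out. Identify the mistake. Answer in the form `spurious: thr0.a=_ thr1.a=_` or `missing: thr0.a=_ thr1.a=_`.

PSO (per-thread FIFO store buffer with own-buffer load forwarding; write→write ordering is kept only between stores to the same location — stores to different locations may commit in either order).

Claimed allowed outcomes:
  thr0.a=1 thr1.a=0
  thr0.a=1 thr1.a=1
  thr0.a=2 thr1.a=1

outcome vector order: (thr0.a,thr1.a)
PSO: 4 outcomes — {(1,0), (1,1), (2,0), (2,1)}
PSO∖claimed = {(2,0)}

missing: thr0.a=2 thr1.a=0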